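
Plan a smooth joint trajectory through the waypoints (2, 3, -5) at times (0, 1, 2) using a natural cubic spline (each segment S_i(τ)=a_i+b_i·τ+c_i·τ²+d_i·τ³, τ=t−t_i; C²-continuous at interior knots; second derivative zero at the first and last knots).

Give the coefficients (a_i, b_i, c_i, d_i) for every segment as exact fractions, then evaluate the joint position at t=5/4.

  seg 0: a=2 b=13/4 c=0 d=-9/4
  seg 1: a=3 b=-7/2 c=-27/4 d=9/4
S(5/4) = 445/256

Δ: Δ0=1, Δ1=-8
row 1: diag=4, rhs=-54; c'=1/4, d'=-27/2
back: M1=-27/2
M: M0=0, M1=-27/2, M2=0
seg 0: a=2, c=M0/2=0, d=(M1−M0)/(6·1)=-9/4, b=Δ0−h0·(2M0+M1)/6=13/4
seg 1: a=3, c=M1/2=-27/4, d=(M2−M1)/(6·1)=9/4, b=Δ1−h1·(2M1+M2)/6=-7/2
t_q=5/4 → seg 1, τ=1/4; S=3+-7/2·τ+-27/4·τ²+9/4·τ³=445/256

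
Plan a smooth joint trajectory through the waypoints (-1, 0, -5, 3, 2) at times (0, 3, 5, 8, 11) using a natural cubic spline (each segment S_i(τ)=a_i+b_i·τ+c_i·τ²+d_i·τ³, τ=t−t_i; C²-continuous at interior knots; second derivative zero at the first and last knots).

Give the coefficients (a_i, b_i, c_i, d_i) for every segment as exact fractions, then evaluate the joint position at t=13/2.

  seg 0: a=-1 b=383/236 c=0 d=-913/6372
  seg 1: a=0 b=-265/118 c=-913/708 d=823/1416
  seg 2: a=-5 b=-76/177 c=389/177 d=-619/1593
  seg 3: a=3 b=401/177 c=-230/177 d=230/1593
S(13/2) = -949/472

Δ: Δ0=1/3, Δ1=-5/2, Δ2=8/3, Δ3=-1/3
row 1: diag=10, rhs=-17; c'=1/5, d'=-17/10
row 2: denom=10−2·1/5=48/5; d'=(31−2·-17/10)/(48/5)=43/12
row 3: denom=12−3·5/16=177/16; d'=(-18−3·43/12)/(177/16)=-460/177
back: M3=-460/177
back: M2=43/12−5/16·-460/177=778/177
back: M1=-17/10−1/5·778/177=-913/354
M: M0=0, M1=-913/354, M2=778/177, M3=-460/177, M4=0
seg 0: a=-1, c=M0/2=0, d=(M1−M0)/(6·3)=-913/6372, b=Δ0−h0·(2M0+M1)/6=383/236
seg 1: a=0, c=M1/2=-913/708, d=(M2−M1)/(6·2)=823/1416, b=Δ1−h1·(2M1+M2)/6=-265/118
seg 2: a=-5, c=M2/2=389/177, d=(M3−M2)/(6·3)=-619/1593, b=Δ2−h2·(2M2+M3)/6=-76/177
seg 3: a=3, c=M3/2=-230/177, d=(M4−M3)/(6·3)=230/1593, b=Δ3−h3·(2M3+M4)/6=401/177
t_q=13/2 → seg 2, τ=3/2; S=-5+-76/177·τ+389/177·τ²+-619/1593·τ³=-949/472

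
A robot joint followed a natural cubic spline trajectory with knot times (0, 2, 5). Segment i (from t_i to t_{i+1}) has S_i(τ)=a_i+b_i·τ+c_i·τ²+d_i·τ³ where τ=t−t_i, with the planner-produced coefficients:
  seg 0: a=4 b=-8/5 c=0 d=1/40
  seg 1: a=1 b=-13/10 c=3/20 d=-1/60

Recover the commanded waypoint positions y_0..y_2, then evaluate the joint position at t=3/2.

y_0=4 y_1=1 y_2=-2
S(3/2) = 539/320

y_0 = S_0(0) = a_0 = 4
y_1 = S_1(0) = a_1 = 1
y_2 = S_1(3) = -2
t_q=3/2 is in segment 0 (τ=3/2); S_0(τ)=539/320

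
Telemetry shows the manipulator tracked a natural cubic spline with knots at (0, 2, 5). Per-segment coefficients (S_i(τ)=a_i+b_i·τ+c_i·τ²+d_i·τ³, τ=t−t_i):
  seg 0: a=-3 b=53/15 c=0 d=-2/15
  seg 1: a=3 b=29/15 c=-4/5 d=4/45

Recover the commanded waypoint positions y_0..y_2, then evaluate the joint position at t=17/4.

y_0=-3 y_1=3 y_2=4
S(17/4) = 69/16

y_0 = S_0(0) = a_0 = -3
y_1 = S_1(0) = a_1 = 3
y_2 = S_1(3) = 4
t_q=17/4 is in segment 1 (τ=9/4); S_1(τ)=69/16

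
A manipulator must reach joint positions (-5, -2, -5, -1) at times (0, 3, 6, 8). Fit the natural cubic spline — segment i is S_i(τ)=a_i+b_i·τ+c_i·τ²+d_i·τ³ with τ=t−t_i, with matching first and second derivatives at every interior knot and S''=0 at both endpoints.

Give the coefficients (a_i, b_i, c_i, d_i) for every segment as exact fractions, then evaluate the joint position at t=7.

Δ: Δ0=1, Δ1=-1, Δ2=2
row 1: diag=12, rhs=-12; c'=1/4, d'=-1
row 2: denom=10−3·1/4=37/4; d'=(18−3·-1)/(37/4)=84/37
back: M2=84/37
back: M1=-1−1/4·84/37=-58/37
M: M0=0, M1=-58/37, M2=84/37, M3=0
seg 0: a=-5, c=M0/2=0, d=(M1−M0)/(6·3)=-29/333, b=Δ0−h0·(2M0+M1)/6=66/37
seg 1: a=-2, c=M1/2=-29/37, d=(M2−M1)/(6·3)=71/333, b=Δ1−h1·(2M1+M2)/6=-21/37
seg 2: a=-5, c=M2/2=42/37, d=(M3−M2)/(6·2)=-7/37, b=Δ2−h2·(2M2+M3)/6=18/37
t_q=7 → seg 2, τ=1; S=-5+18/37·τ+42/37·τ²+-7/37·τ³=-132/37

  seg 0: a=-5 b=66/37 c=0 d=-29/333
  seg 1: a=-2 b=-21/37 c=-29/37 d=71/333
  seg 2: a=-5 b=18/37 c=42/37 d=-7/37
S(7) = -132/37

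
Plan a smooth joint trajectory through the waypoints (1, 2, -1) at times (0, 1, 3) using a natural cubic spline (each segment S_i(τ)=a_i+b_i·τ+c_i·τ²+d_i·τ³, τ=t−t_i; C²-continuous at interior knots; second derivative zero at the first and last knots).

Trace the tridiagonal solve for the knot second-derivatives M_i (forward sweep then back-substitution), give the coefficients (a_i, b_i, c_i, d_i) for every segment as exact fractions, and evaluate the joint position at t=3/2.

  seg 0: a=1 b=17/12 c=0 d=-5/12
  seg 1: a=2 b=1/6 c=-5/4 d=5/24
S(3/2) = 115/64

Δ: Δ0=1, Δ1=-3/2
row 1: diag=6, rhs=-15; c'=1/3, d'=-5/2
back: M1=-5/2
M: M0=0, M1=-5/2, M2=0
seg 0: a=1, c=M0/2=0, d=(M1−M0)/(6·1)=-5/12, b=Δ0−h0·(2M0+M1)/6=17/12
seg 1: a=2, c=M1/2=-5/4, d=(M2−M1)/(6·2)=5/24, b=Δ1−h1·(2M1+M2)/6=1/6
t_q=3/2 → seg 1, τ=1/2; S=2+1/6·τ+-5/4·τ²+5/24·τ³=115/64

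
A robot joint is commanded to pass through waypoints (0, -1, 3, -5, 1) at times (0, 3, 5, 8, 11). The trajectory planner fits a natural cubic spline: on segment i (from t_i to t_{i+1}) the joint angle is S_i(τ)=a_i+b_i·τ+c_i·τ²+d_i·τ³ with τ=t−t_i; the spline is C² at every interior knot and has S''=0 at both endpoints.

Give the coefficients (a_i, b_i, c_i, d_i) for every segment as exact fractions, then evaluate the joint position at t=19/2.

Δ: Δ0=-1/3, Δ1=2, Δ2=-8/3, Δ3=2
row 1: diag=10, rhs=14; c'=1/5, d'=7/5
row 2: denom=10−2·1/5=48/5; d'=(-28−2·7/5)/(48/5)=-77/24
row 3: denom=12−3·5/16=177/16; d'=(28−3·-77/24)/(177/16)=602/177
back: M3=602/177
back: M2=-77/24−5/16·602/177=-252/59
back: M1=7/5−1/5·-252/59=133/59
M: M0=0, M1=133/59, M2=-252/59, M3=602/177, M4=0
seg 0: a=0, c=M0/2=0, d=(M1−M0)/(6·3)=133/1062, b=Δ0−h0·(2M0+M1)/6=-517/354
seg 1: a=-1, c=M1/2=133/118, d=(M2−M1)/(6·2)=-385/708, b=Δ1−h1·(2M1+M2)/6=340/177
seg 2: a=3, c=M2/2=-126/59, d=(M3−M2)/(6·3)=679/1593, b=Δ2−h2·(2M2+M3)/6=-17/177
seg 3: a=-5, c=M3/2=301/177, d=(M4−M3)/(6·3)=-301/1593, b=Δ3−h3·(2M3+M4)/6=-248/177
t_q=19/2 → seg 3, τ=3/2; S=-5+-248/177·τ+301/177·τ²+-301/1593·τ³=-1847/472

  seg 0: a=0 b=-517/354 c=0 d=133/1062
  seg 1: a=-1 b=340/177 c=133/118 d=-385/708
  seg 2: a=3 b=-17/177 c=-126/59 d=679/1593
  seg 3: a=-5 b=-248/177 c=301/177 d=-301/1593
S(19/2) = -1847/472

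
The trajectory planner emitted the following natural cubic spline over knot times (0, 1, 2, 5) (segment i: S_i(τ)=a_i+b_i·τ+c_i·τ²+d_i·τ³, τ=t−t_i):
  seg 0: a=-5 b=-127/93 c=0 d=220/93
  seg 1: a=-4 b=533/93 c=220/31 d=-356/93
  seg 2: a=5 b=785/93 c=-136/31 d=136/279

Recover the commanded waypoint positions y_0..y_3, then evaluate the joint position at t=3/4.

y_0 = S_0(0) = a_0 = -5
y_1 = S_1(0) = a_1 = -4
y_2 = S_2(0) = a_2 = 5
y_3 = S_2(3) = 4
t_q=3/4 is in segment 0 (τ=3/4); S_0(τ)=-2493/496

y_0=-5 y_1=-4 y_2=5 y_3=4
S(3/4) = -2493/496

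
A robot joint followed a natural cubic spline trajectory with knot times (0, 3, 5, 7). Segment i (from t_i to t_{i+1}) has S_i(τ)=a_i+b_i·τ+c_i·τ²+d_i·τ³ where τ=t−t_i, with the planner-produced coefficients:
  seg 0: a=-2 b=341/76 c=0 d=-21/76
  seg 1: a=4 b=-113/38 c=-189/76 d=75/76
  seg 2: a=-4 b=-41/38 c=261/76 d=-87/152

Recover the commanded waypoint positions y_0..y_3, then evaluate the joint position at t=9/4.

y_0=-2 y_1=4 y_2=-4 y_3=3
S(9/4) = 24067/4864

y_0 = S_0(0) = a_0 = -2
y_1 = S_1(0) = a_1 = 4
y_2 = S_2(0) = a_2 = -4
y_3 = S_2(2) = 3
t_q=9/4 is in segment 0 (τ=9/4); S_0(τ)=24067/4864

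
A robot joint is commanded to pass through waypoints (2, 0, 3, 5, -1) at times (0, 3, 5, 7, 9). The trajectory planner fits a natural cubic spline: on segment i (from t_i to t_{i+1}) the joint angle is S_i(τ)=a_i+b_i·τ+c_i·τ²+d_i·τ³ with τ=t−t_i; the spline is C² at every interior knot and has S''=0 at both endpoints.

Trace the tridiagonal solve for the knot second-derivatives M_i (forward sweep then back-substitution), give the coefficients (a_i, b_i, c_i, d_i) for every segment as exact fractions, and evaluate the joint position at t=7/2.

  seg 0: a=2 b=-1117/852 c=0 d=61/852
  seg 1: a=0 b=265/426 c=183/284 d=-175/1704
  seg 2: a=3 b=419/213 c=2/71 d=-109/426
  seg 3: a=5 b=-211/213 c=-107/71 d=107/426
S(7/2) = 2087/4544

Δ: Δ0=-2/3, Δ1=3/2, Δ2=1, Δ3=-3
row 1: diag=10, rhs=13; c'=1/5, d'=13/10
row 2: denom=8−2·1/5=38/5; d'=(-3−2·13/10)/(38/5)=-14/19
row 3: denom=8−2·5/19=142/19; d'=(-24−2·-14/19)/(142/19)=-214/71
back: M3=-214/71
back: M2=-14/19−5/19·-214/71=4/71
back: M1=13/10−1/5·4/71=183/142
M: M0=0, M1=183/142, M2=4/71, M3=-214/71, M4=0
seg 0: a=2, c=M0/2=0, d=(M1−M0)/(6·3)=61/852, b=Δ0−h0·(2M0+M1)/6=-1117/852
seg 1: a=0, c=M1/2=183/284, d=(M2−M1)/(6·2)=-175/1704, b=Δ1−h1·(2M1+M2)/6=265/426
seg 2: a=3, c=M2/2=2/71, d=(M3−M2)/(6·2)=-109/426, b=Δ2−h2·(2M2+M3)/6=419/213
seg 3: a=5, c=M3/2=-107/71, d=(M4−M3)/(6·2)=107/426, b=Δ3−h3·(2M3+M4)/6=-211/213
t_q=7/2 → seg 1, τ=1/2; S=0+265/426·τ+183/284·τ²+-175/1704·τ³=2087/4544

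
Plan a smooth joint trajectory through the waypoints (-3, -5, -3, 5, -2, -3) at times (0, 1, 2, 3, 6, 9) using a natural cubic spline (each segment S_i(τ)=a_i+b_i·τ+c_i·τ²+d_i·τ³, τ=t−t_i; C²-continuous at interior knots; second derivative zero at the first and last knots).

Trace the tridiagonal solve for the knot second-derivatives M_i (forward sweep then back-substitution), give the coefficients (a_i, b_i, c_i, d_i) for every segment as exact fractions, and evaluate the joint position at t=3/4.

  seg 0: a=-3 b=-3206/1257 c=0 d=692/1257
  seg 1: a=-5 b=-1130/1257 c=692/419 d=1568/1257
  seg 2: a=-3 b=7726/1257 c=2260/419 d=-4450/1257
  seg 3: a=5 b=7936/1257 c=-2190/419 d=2947/3771
  seg 4: a=-2 b=-4961/1257 c=757/419 d=-757/3771
S(3/4) = -31379/6704

Δ: Δ0=-2, Δ1=2, Δ2=8, Δ3=-7/3, Δ4=-1/3
row 1: diag=4, rhs=24; c'=1/4, d'=6
row 2: denom=4−1·1/4=15/4; d'=(36−1·6)/(15/4)=8
row 3: denom=8−1·4/15=116/15; d'=(-62−1·8)/(116/15)=-525/58
row 4: denom=12−3·45/116=1257/116; d'=(12−3·-525/58)/(1257/116)=1514/419
back: M4=1514/419
back: M3=-525/58−45/116·1514/419=-4380/419
back: M2=8−4/15·-4380/419=4520/419
back: M1=6−1/4·4520/419=1384/419
M: M0=0, M1=1384/419, M2=4520/419, M3=-4380/419, M4=1514/419, M5=0
seg 0: a=-3, c=M0/2=0, d=(M1−M0)/(6·1)=692/1257, b=Δ0−h0·(2M0+M1)/6=-3206/1257
seg 1: a=-5, c=M1/2=692/419, d=(M2−M1)/(6·1)=1568/1257, b=Δ1−h1·(2M1+M2)/6=-1130/1257
seg 2: a=-3, c=M2/2=2260/419, d=(M3−M2)/(6·1)=-4450/1257, b=Δ2−h2·(2M2+M3)/6=7726/1257
seg 3: a=5, c=M3/2=-2190/419, d=(M4−M3)/(6·3)=2947/3771, b=Δ3−h3·(2M3+M4)/6=7936/1257
seg 4: a=-2, c=M4/2=757/419, d=(M5−M4)/(6·3)=-757/3771, b=Δ4−h4·(2M4+M5)/6=-4961/1257
t_q=3/4 → seg 0, τ=3/4; S=-3+-3206/1257·τ+0·τ²+692/1257·τ³=-31379/6704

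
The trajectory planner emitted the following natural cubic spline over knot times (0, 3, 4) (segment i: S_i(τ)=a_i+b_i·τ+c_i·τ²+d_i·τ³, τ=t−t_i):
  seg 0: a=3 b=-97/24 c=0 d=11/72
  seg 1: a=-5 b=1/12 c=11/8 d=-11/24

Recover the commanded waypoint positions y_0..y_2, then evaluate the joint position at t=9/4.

y_0=3 y_1=-5 y_2=-4
S(9/4) = -2229/512

y_0 = S_0(0) = a_0 = 3
y_1 = S_1(0) = a_1 = -5
y_2 = S_1(1) = -4
t_q=9/4 is in segment 0 (τ=9/4); S_0(τ)=-2229/512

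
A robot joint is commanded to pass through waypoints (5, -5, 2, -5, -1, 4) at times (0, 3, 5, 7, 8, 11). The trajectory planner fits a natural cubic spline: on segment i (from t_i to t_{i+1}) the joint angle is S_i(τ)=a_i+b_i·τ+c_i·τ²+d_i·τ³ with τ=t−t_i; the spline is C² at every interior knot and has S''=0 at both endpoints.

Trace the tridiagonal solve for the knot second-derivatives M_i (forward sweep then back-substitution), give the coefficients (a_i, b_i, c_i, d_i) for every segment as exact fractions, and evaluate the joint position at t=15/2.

  seg 0: a=5 b=-10307/1626 c=0 d=181/542
  seg 1: a=-5 b=2177/813 c=1629/542 d=-8437/6504
  seg 2: a=2 b=-1409/1626 c=-5179/1084 d=11255/6504
  seg 3: a=-5 b=641/813 c=1519/271 d=-1946/813
  seg 4: a=-1 b=3917/813 c=-427/271 d=427/2439
S(15/2) = -1899/542

Δ: Δ0=-10/3, Δ1=7/2, Δ2=-7/2, Δ3=4, Δ4=5/3
row 1: diag=10, rhs=41; c'=1/5, d'=41/10
row 2: denom=8−2·1/5=38/5; d'=(-42−2·41/10)/(38/5)=-251/38
row 3: denom=6−2·5/19=104/19; d'=(45−2·-251/38)/(104/19)=553/52
row 4: denom=8−1·19/104=813/104; d'=(-14−1·553/52)/(813/104)=-854/271
back: M4=-854/271
back: M3=553/52−19/104·-854/271=3038/271
back: M2=-251/38−5/19·3038/271=-5179/542
back: M1=41/10−1/5·-5179/542=1629/271
M: M0=0, M1=1629/271, M2=-5179/542, M3=3038/271, M4=-854/271, M5=0
seg 0: a=5, c=M0/2=0, d=(M1−M0)/(6·3)=181/542, b=Δ0−h0·(2M0+M1)/6=-10307/1626
seg 1: a=-5, c=M1/2=1629/542, d=(M2−M1)/(6·2)=-8437/6504, b=Δ1−h1·(2M1+M2)/6=2177/813
seg 2: a=2, c=M2/2=-5179/1084, d=(M3−M2)/(6·2)=11255/6504, b=Δ2−h2·(2M2+M3)/6=-1409/1626
seg 3: a=-5, c=M3/2=1519/271, d=(M4−M3)/(6·1)=-1946/813, b=Δ3−h3·(2M3+M4)/6=641/813
seg 4: a=-1, c=M4/2=-427/271, d=(M5−M4)/(6·3)=427/2439, b=Δ4−h4·(2M4+M5)/6=3917/813
t_q=15/2 → seg 3, τ=1/2; S=-5+641/813·τ+1519/271·τ²+-1946/813·τ³=-1899/542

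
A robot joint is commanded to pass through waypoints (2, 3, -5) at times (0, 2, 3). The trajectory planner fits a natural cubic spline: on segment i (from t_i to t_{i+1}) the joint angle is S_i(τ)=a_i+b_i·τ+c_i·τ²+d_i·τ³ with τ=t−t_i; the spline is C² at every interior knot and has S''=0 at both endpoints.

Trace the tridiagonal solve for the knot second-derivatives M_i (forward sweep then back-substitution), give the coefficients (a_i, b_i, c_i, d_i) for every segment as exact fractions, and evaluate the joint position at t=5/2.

Δ: Δ0=1/2, Δ1=-8
row 1: diag=6, rhs=-51; c'=1/6, d'=-17/2
back: M1=-17/2
M: M0=0, M1=-17/2, M2=0
seg 0: a=2, c=M0/2=0, d=(M1−M0)/(6·2)=-17/24, b=Δ0−h0·(2M0+M1)/6=10/3
seg 1: a=3, c=M1/2=-17/4, d=(M2−M1)/(6·1)=17/12, b=Δ1−h1·(2M1+M2)/6=-31/6
t_q=5/2 → seg 1, τ=1/2; S=3+-31/6·τ+-17/4·τ²+17/12·τ³=-15/32

  seg 0: a=2 b=10/3 c=0 d=-17/24
  seg 1: a=3 b=-31/6 c=-17/4 d=17/12
S(5/2) = -15/32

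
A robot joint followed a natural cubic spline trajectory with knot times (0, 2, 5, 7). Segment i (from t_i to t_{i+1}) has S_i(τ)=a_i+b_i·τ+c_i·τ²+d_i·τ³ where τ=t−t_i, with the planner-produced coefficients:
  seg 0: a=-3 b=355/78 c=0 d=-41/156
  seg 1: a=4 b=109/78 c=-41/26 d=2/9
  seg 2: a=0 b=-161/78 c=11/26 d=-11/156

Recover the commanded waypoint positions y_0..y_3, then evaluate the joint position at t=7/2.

y_0 = S_0(0) = a_0 = -3
y_1 = S_1(0) = a_1 = 4
y_2 = S_2(0) = a_2 = 0
y_3 = S_2(2) = -3
t_q=7/2 is in segment 1 (τ=3/2); S_1(τ)=343/104

y_0=-3 y_1=4 y_2=0 y_3=-3
S(7/2) = 343/104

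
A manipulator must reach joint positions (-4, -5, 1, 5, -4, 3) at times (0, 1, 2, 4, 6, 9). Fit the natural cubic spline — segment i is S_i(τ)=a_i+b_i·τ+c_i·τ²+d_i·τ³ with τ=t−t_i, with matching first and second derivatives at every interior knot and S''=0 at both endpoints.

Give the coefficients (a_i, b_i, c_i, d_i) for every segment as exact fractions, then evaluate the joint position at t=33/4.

  seg 0: a=-4 b=-3485/1191 c=0 d=2294/1191
  seg 1: a=-5 b=3397/1191 c=2294/397 d=-3133/1191
  seg 2: a=1 b=7762/1191 c=-839/397 d=-173/2382
  seg 3: a=5 b=-3344/1191 c=-1012/397 d=8113/9528
  seg 4: a=-4 b=-6637/2382 c=4065/1588 d=-1355/4764
S(33/4) = -55885/101632

Δ: Δ0=-1, Δ1=6, Δ2=2, Δ3=-9/2, Δ4=7/3
row 1: diag=4, rhs=42; c'=1/4, d'=21/2
row 2: denom=6−1·1/4=23/4; d'=(-24−1·21/2)/(23/4)=-6
row 3: denom=8−2·8/23=168/23; d'=(-39−2·-6)/(168/23)=-207/56
row 4: denom=10−2·23/84=397/42; d'=(41−2·-207/56)/(397/42)=4065/794
back: M4=4065/794
back: M3=-207/56−23/84·4065/794=-2024/397
back: M2=-6−8/23·-2024/397=-1678/397
back: M1=21/2−1/4·-1678/397=4588/397
M: M0=0, M1=4588/397, M2=-1678/397, M3=-2024/397, M4=4065/794, M5=0
seg 0: a=-4, c=M0/2=0, d=(M1−M0)/(6·1)=2294/1191, b=Δ0−h0·(2M0+M1)/6=-3485/1191
seg 1: a=-5, c=M1/2=2294/397, d=(M2−M1)/(6·1)=-3133/1191, b=Δ1−h1·(2M1+M2)/6=3397/1191
seg 2: a=1, c=M2/2=-839/397, d=(M3−M2)/(6·2)=-173/2382, b=Δ2−h2·(2M2+M3)/6=7762/1191
seg 3: a=5, c=M3/2=-1012/397, d=(M4−M3)/(6·2)=8113/9528, b=Δ3−h3·(2M3+M4)/6=-3344/1191
seg 4: a=-4, c=M4/2=4065/1588, d=(M5−M4)/(6·3)=-1355/4764, b=Δ4−h4·(2M4+M5)/6=-6637/2382
t_q=33/4 → seg 4, τ=9/4; S=-4+-6637/2382·τ+4065/1588·τ²+-1355/4764·τ³=-55885/101632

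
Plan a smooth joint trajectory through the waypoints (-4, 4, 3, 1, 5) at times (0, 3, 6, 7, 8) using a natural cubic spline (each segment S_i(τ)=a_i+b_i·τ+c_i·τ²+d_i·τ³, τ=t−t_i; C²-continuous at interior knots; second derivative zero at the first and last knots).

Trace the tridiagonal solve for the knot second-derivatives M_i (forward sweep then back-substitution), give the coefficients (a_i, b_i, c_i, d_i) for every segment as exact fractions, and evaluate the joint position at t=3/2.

Δ: Δ0=8/3, Δ1=-1/3, Δ2=-2, Δ3=4
row 1: diag=12, rhs=-18; c'=1/4, d'=-3/2
row 2: denom=8−3·1/4=29/4; d'=(-10−3·-3/2)/(29/4)=-22/29
row 3: denom=4−1·4/29=112/29; d'=(36−1·-22/29)/(112/29)=533/56
back: M3=533/56
back: M2=-22/29−4/29·533/56=-29/14
back: M1=-3/2−1/4·-29/14=-55/56
M: M0=0, M1=-55/56, M2=-29/14, M3=533/56, M4=0
seg 0: a=-4, c=M0/2=0, d=(M1−M0)/(6·3)=-55/1008, b=Δ0−h0·(2M0+M1)/6=1061/336
seg 1: a=4, c=M1/2=-55/112, d=(M2−M1)/(6·3)=-61/1008, b=Δ1−h1·(2M1+M2)/6=283/168
seg 2: a=3, c=M2/2=-29/28, d=(M3−M2)/(6·1)=649/336, b=Δ2−h2·(2M2+M3)/6=-139/48
seg 3: a=1, c=M3/2=533/112, d=(M4−M3)/(6·1)=-533/336, b=Δ3−h3·(2M3+M4)/6=139/168
t_q=3/2 → seg 0, τ=3/2; S=-4+1061/336·τ+0·τ²+-55/1008·τ³=495/896

  seg 0: a=-4 b=1061/336 c=0 d=-55/1008
  seg 1: a=4 b=283/168 c=-55/112 d=-61/1008
  seg 2: a=3 b=-139/48 c=-29/28 d=649/336
  seg 3: a=1 b=139/168 c=533/112 d=-533/336
S(3/2) = 495/896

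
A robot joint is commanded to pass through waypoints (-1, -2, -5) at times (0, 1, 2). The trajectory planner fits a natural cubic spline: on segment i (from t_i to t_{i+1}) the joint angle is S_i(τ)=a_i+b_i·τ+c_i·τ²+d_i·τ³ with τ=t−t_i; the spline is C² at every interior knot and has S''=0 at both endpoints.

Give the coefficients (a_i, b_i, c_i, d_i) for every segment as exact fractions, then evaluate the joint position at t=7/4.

  seg 0: a=-1 b=-1/2 c=0 d=-1/2
  seg 1: a=-2 b=-2 c=-3/2 d=1/2
S(7/4) = -529/128

Δ: Δ0=-1, Δ1=-3
row 1: diag=4, rhs=-12; c'=1/4, d'=-3
back: M1=-3
M: M0=0, M1=-3, M2=0
seg 0: a=-1, c=M0/2=0, d=(M1−M0)/(6·1)=-1/2, b=Δ0−h0·(2M0+M1)/6=-1/2
seg 1: a=-2, c=M1/2=-3/2, d=(M2−M1)/(6·1)=1/2, b=Δ1−h1·(2M1+M2)/6=-2
t_q=7/4 → seg 1, τ=3/4; S=-2+-2·τ+-3/2·τ²+1/2·τ³=-529/128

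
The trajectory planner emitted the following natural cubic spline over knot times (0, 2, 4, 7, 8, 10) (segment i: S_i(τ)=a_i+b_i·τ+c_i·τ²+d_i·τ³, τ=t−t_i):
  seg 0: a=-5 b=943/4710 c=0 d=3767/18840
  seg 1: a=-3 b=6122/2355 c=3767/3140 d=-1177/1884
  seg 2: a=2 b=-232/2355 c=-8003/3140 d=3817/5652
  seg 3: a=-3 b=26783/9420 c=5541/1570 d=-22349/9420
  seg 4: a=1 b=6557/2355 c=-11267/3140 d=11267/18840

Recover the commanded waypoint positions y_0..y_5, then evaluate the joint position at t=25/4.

y_0 = S_0(0) = a_0 = -5
y_1 = S_1(0) = a_1 = -3
y_2 = S_2(0) = a_2 = 2
y_3 = S_3(0) = a_3 = -3
y_4 = S_4(0) = a_4 = 1
y_5 = S_4(2) = -3
t_q=25/4 is in segment 2 (τ=9/4); S_2(τ)=-689711/200960

y_0=-5 y_1=-3 y_2=2 y_3=-3 y_4=1 y_5=-3
S(25/4) = -689711/200960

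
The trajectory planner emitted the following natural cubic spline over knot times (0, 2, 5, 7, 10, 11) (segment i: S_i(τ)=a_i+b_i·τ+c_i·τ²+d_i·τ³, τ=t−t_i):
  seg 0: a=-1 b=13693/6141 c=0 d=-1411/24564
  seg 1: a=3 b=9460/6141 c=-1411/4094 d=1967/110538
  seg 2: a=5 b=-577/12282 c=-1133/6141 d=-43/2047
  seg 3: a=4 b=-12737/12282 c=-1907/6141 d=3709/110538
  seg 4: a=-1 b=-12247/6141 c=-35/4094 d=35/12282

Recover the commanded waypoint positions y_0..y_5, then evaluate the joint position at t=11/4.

y_0 = S_0(0) = a_0 = -1
y_1 = S_1(0) = a_1 = 3
y_2 = S_2(0) = a_2 = 5
y_3 = S_3(0) = a_3 = 4
y_4 = S_4(0) = a_4 = -1
y_5 = S_4(1) = -3
t_q=11/4 is in segment 1 (τ=3/4); S_1(τ)=1039939/262016

y_0=-1 y_1=3 y_2=5 y_3=4 y_4=-1 y_5=-3
S(11/4) = 1039939/262016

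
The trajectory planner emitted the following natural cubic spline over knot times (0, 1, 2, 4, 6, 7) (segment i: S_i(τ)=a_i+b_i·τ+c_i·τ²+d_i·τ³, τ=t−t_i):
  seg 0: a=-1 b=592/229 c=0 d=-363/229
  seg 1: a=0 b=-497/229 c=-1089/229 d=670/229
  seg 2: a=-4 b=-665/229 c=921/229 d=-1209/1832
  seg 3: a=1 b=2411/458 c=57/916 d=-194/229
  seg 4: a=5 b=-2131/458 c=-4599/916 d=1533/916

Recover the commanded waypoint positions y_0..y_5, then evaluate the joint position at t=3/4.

y_0=-1 y_1=0 y_2=-4 y_3=1 y_4=5 y_5=-3
S(3/4) = 3959/14656

y_0 = S_0(0) = a_0 = -1
y_1 = S_1(0) = a_1 = 0
y_2 = S_2(0) = a_2 = -4
y_3 = S_3(0) = a_3 = 1
y_4 = S_4(0) = a_4 = 5
y_5 = S_4(1) = -3
t_q=3/4 is in segment 0 (τ=3/4); S_0(τ)=3959/14656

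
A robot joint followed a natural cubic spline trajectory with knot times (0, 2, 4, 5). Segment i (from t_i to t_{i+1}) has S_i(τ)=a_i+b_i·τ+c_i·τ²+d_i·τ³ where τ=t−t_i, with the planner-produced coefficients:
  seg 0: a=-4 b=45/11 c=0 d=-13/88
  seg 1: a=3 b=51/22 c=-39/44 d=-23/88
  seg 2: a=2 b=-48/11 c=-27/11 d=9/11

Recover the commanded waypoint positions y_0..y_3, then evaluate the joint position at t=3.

y_0=-4 y_1=3 y_2=2 y_3=-4
S(3) = 367/88

y_0 = S_0(0) = a_0 = -4
y_1 = S_1(0) = a_1 = 3
y_2 = S_2(0) = a_2 = 2
y_3 = S_2(1) = -4
t_q=3 is in segment 1 (τ=1); S_1(τ)=367/88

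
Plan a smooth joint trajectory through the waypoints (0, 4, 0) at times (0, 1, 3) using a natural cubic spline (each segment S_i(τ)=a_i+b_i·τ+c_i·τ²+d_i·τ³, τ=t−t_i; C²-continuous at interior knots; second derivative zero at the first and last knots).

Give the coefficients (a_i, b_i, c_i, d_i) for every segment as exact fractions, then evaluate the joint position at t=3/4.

Δ: Δ0=4, Δ1=-2
row 1: diag=6, rhs=-36; c'=1/3, d'=-6
back: M1=-6
M: M0=0, M1=-6, M2=0
seg 0: a=0, c=M0/2=0, d=(M1−M0)/(6·1)=-1, b=Δ0−h0·(2M0+M1)/6=5
seg 1: a=4, c=M1/2=-3, d=(M2−M1)/(6·2)=1/2, b=Δ1−h1·(2M1+M2)/6=2
t_q=3/4 → seg 0, τ=3/4; S=0+5·τ+0·τ²+-1·τ³=213/64

  seg 0: a=0 b=5 c=0 d=-1
  seg 1: a=4 b=2 c=-3 d=1/2
S(3/4) = 213/64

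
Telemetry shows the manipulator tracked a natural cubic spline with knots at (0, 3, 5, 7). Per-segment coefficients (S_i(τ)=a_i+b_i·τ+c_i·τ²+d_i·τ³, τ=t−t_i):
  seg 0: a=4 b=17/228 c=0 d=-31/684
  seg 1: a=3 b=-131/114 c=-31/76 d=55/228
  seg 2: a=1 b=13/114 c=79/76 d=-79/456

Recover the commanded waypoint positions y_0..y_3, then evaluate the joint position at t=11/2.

y_0=4 y_1=3 y_2=1 y_3=4
S(11/2) = 1575/1216

y_0 = S_0(0) = a_0 = 4
y_1 = S_1(0) = a_1 = 3
y_2 = S_2(0) = a_2 = 1
y_3 = S_2(2) = 4
t_q=11/2 is in segment 2 (τ=1/2); S_2(τ)=1575/1216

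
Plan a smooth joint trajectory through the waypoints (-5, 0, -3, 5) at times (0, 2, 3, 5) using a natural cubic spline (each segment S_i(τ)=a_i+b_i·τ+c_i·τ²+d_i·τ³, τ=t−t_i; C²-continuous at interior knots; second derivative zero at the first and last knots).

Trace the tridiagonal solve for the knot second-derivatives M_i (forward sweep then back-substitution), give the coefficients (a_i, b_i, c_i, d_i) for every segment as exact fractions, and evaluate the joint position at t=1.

  seg 0: a=-5 b=67/14 c=0 d=-4/7
  seg 1: a=0 b=-29/14 c=-24/7 d=5/2
  seg 2: a=-3 b=-10/7 c=57/14 d=-19/28
S(1) = -11/14

Δ: Δ0=5/2, Δ1=-3, Δ2=4
row 1: diag=6, rhs=-33; c'=1/6, d'=-11/2
row 2: denom=6−1·1/6=35/6; d'=(42−1·-11/2)/(35/6)=57/7
back: M2=57/7
back: M1=-11/2−1/6·57/7=-48/7
M: M0=0, M1=-48/7, M2=57/7, M3=0
seg 0: a=-5, c=M0/2=0, d=(M1−M0)/(6·2)=-4/7, b=Δ0−h0·(2M0+M1)/6=67/14
seg 1: a=0, c=M1/2=-24/7, d=(M2−M1)/(6·1)=5/2, b=Δ1−h1·(2M1+M2)/6=-29/14
seg 2: a=-3, c=M2/2=57/14, d=(M3−M2)/(6·2)=-19/28, b=Δ2−h2·(2M2+M3)/6=-10/7
t_q=1 → seg 0, τ=1; S=-5+67/14·τ+0·τ²+-4/7·τ³=-11/14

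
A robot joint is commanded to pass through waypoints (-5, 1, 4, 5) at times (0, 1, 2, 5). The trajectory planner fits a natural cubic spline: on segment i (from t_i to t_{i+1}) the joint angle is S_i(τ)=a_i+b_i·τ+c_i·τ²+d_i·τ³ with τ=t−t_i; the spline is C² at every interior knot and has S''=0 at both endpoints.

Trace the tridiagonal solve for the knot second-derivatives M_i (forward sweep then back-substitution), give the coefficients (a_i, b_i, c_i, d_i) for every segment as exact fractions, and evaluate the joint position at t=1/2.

Δ: Δ0=6, Δ1=3, Δ2=1/3
row 1: diag=4, rhs=-18; c'=1/4, d'=-9/2
row 2: denom=8−1·1/4=31/4; d'=(-16−1·-9/2)/(31/4)=-46/31
back: M2=-46/31
back: M1=-9/2−1/4·-46/31=-128/31
M: M0=0, M1=-128/31, M2=-46/31, M3=0
seg 0: a=-5, c=M0/2=0, d=(M1−M0)/(6·1)=-64/93, b=Δ0−h0·(2M0+M1)/6=622/93
seg 1: a=1, c=M1/2=-64/31, d=(M2−M1)/(6·1)=41/93, b=Δ1−h1·(2M1+M2)/6=430/93
seg 2: a=4, c=M2/2=-23/31, d=(M3−M2)/(6·3)=23/279, b=Δ2−h2·(2M2+M3)/6=169/93
t_q=1/2 → seg 0, τ=1/2; S=-5+622/93·τ+0·τ²+-64/93·τ³=-54/31

  seg 0: a=-5 b=622/93 c=0 d=-64/93
  seg 1: a=1 b=430/93 c=-64/31 d=41/93
  seg 2: a=4 b=169/93 c=-23/31 d=23/279
S(1/2) = -54/31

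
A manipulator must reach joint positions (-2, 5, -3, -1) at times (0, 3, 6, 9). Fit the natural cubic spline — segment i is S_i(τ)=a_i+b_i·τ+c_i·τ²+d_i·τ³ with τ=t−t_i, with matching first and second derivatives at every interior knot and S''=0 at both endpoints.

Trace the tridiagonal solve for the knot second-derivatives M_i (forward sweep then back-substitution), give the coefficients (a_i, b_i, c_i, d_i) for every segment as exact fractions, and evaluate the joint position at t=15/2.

  seg 0: a=-2 b=35/9 c=0 d=-14/81
  seg 1: a=5 b=-7/9 c=-14/9 d=25/81
  seg 2: a=-3 b=-16/9 c=11/9 d=-11/81
S(15/2) = -27/8

Δ: Δ0=7/3, Δ1=-8/3, Δ2=2/3
row 1: diag=12, rhs=-30; c'=1/4, d'=-5/2
row 2: denom=12−3·1/4=45/4; d'=(20−3·-5/2)/(45/4)=22/9
back: M2=22/9
back: M1=-5/2−1/4·22/9=-28/9
M: M0=0, M1=-28/9, M2=22/9, M3=0
seg 0: a=-2, c=M0/2=0, d=(M1−M0)/(6·3)=-14/81, b=Δ0−h0·(2M0+M1)/6=35/9
seg 1: a=5, c=M1/2=-14/9, d=(M2−M1)/(6·3)=25/81, b=Δ1−h1·(2M1+M2)/6=-7/9
seg 2: a=-3, c=M2/2=11/9, d=(M3−M2)/(6·3)=-11/81, b=Δ2−h2·(2M2+M3)/6=-16/9
t_q=15/2 → seg 2, τ=3/2; S=-3+-16/9·τ+11/9·τ²+-11/81·τ³=-27/8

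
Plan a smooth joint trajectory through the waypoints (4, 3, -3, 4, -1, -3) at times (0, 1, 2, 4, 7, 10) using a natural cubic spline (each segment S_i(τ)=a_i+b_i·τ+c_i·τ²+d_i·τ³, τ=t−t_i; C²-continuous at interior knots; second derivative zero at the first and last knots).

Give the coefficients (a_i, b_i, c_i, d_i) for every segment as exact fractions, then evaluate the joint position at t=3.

  seg 0: a=4 b=3827/4722 c=0 d=-8549/4722
  seg 1: a=3 b=-10910/2361 c=-8549/1574 d=19135/4722
  seg 2: a=-3 b=-15709/4722 c=5293/787 d=-3910/2361
  seg 3: a=4 b=17483/4722 c=-2527/787 d=2237/4722
  seg 4: a=-1 b=-6545/2361 c=1657/1574 d=-1657/14166
S(3) = -1979/1574

Δ: Δ0=-1, Δ1=-6, Δ2=7/2, Δ3=-5/3, Δ4=-2/3
row 1: diag=4, rhs=-30; c'=1/4, d'=-15/2
row 2: denom=6−1·1/4=23/4; d'=(57−1·-15/2)/(23/4)=258/23
row 3: denom=10−2·8/23=214/23; d'=(-31−2·258/23)/(214/23)=-1229/214
row 4: denom=12−3·69/214=2361/214; d'=(6−3·-1229/214)/(2361/214)=1657/787
back: M4=1657/787
back: M3=-1229/214−69/214·1657/787=-5054/787
back: M2=258/23−8/23·-5054/787=10586/787
back: M1=-15/2−1/4·10586/787=-8549/787
M: M0=0, M1=-8549/787, M2=10586/787, M3=-5054/787, M4=1657/787, M5=0
seg 0: a=4, c=M0/2=0, d=(M1−M0)/(6·1)=-8549/4722, b=Δ0−h0·(2M0+M1)/6=3827/4722
seg 1: a=3, c=M1/2=-8549/1574, d=(M2−M1)/(6·1)=19135/4722, b=Δ1−h1·(2M1+M2)/6=-10910/2361
seg 2: a=-3, c=M2/2=5293/787, d=(M3−M2)/(6·2)=-3910/2361, b=Δ2−h2·(2M2+M3)/6=-15709/4722
seg 3: a=4, c=M3/2=-2527/787, d=(M4−M3)/(6·3)=2237/4722, b=Δ3−h3·(2M3+M4)/6=17483/4722
seg 4: a=-1, c=M4/2=1657/1574, d=(M5−M4)/(6·3)=-1657/14166, b=Δ4−h4·(2M4+M5)/6=-6545/2361
t_q=3 → seg 2, τ=1; S=-3+-15709/4722·τ+5293/787·τ²+-3910/2361·τ³=-1979/1574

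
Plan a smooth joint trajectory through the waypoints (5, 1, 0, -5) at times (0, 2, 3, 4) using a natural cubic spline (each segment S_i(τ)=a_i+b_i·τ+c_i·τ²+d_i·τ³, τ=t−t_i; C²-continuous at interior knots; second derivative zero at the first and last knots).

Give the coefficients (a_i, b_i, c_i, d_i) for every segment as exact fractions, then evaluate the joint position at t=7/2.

Δ: Δ0=-2, Δ1=-1, Δ2=-5
row 1: diag=6, rhs=6; c'=1/6, d'=1
row 2: denom=4−1·1/6=23/6; d'=(-24−1·1)/(23/6)=-150/23
back: M2=-150/23
back: M1=1−1/6·-150/23=48/23
M: M0=0, M1=48/23, M2=-150/23, M3=0
seg 0: a=5, c=M0/2=0, d=(M1−M0)/(6·2)=4/23, b=Δ0−h0·(2M0+M1)/6=-62/23
seg 1: a=1, c=M1/2=24/23, d=(M2−M1)/(6·1)=-33/23, b=Δ1−h1·(2M1+M2)/6=-14/23
seg 2: a=0, c=M2/2=-75/23, d=(M3−M2)/(6·1)=25/23, b=Δ2−h2·(2M2+M3)/6=-65/23
t_q=7/2 → seg 2, τ=1/2; S=0+-65/23·τ+-75/23·τ²+25/23·τ³=-385/184

  seg 0: a=5 b=-62/23 c=0 d=4/23
  seg 1: a=1 b=-14/23 c=24/23 d=-33/23
  seg 2: a=0 b=-65/23 c=-75/23 d=25/23
S(7/2) = -385/184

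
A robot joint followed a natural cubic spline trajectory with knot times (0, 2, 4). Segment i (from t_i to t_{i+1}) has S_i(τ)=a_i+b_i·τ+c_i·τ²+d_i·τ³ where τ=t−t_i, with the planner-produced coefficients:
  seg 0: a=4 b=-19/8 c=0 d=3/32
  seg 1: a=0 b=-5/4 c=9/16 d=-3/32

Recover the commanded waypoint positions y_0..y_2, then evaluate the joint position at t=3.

y_0=4 y_1=0 y_2=-1
S(3) = -25/32

y_0 = S_0(0) = a_0 = 4
y_1 = S_1(0) = a_1 = 0
y_2 = S_1(2) = -1
t_q=3 is in segment 1 (τ=1); S_1(τ)=-25/32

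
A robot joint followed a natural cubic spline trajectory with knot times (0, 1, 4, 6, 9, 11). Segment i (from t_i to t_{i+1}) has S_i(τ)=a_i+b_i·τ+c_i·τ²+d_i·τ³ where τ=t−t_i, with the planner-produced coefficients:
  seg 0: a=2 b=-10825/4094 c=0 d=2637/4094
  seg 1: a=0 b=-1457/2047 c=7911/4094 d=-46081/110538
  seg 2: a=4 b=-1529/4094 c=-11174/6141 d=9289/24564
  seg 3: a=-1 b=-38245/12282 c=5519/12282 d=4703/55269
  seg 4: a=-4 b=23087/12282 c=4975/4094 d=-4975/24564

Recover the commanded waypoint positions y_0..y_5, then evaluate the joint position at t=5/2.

y_0 = S_0(0) = a_0 = 2
y_1 = S_1(0) = a_1 = 0
y_2 = S_2(0) = a_2 = 4
y_3 = S_3(0) = a_3 = -1
y_4 = S_4(0) = a_4 = -4
y_5 = S_4(2) = 3
t_q=5/2 is in segment 1 (τ=3/2); S_1(τ)=61349/32752

y_0=2 y_1=0 y_2=4 y_3=-1 y_4=-4 y_5=3
S(5/2) = 61349/32752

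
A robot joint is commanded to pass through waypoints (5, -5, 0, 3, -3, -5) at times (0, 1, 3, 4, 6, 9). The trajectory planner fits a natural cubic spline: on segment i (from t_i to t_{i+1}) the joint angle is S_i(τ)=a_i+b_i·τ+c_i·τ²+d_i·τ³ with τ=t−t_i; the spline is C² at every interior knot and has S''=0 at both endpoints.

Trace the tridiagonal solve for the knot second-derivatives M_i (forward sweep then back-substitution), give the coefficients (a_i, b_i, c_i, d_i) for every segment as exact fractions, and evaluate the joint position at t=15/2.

Δ: Δ0=-10, Δ1=5/2, Δ2=3, Δ3=-3, Δ4=-2/3
row 1: diag=6, rhs=75; c'=1/3, d'=25/2
row 2: denom=6−2·1/3=16/3; d'=(3−2·25/2)/(16/3)=-33/8
row 3: denom=6−1·3/16=93/16; d'=(-36−1·-33/8)/(93/16)=-170/31
row 4: denom=10−2·32/93=866/93; d'=(14−2·-170/31)/(866/93)=1161/433
back: M4=1161/433
back: M3=-170/31−32/93·1161/433=-2774/433
back: M2=-33/8−3/16·-2774/433=-1266/433
back: M1=25/2−1/3·-1266/433=11669/866
M: M0=0, M1=11669/866, M2=-1266/433, M3=-2774/433, M4=1161/433, M5=0
seg 0: a=5, c=M0/2=0, d=(M1−M0)/(6·1)=11669/5196, b=Δ0−h0·(2M0+M1)/6=-63629/5196
seg 1: a=-5, c=M1/2=11669/1732, d=(M2−M1)/(6·2)=-14201/10392, b=Δ1−h1·(2M1+M2)/6=-14311/2598
seg 2: a=0, c=M2/2=-633/433, d=(M3−M2)/(6·1)=-754/1299, b=Δ2−h2·(2M2+M3)/6=6550/1299
seg 3: a=3, c=M3/2=-1387/433, d=(M4−M3)/(6·2)=3935/5196, b=Δ3−h3·(2M3+M4)/6=490/1299
seg 4: a=-3, c=M4/2=1161/866, d=(M5−M4)/(6·3)=-129/866, b=Δ4−h4·(2M4+M5)/6=-4349/1299
t_q=15/2 → seg 4, τ=3/2; S=-3+-4349/1299·τ+1161/866·τ²+-129/866·τ³=-38161/6928

  seg 0: a=5 b=-63629/5196 c=0 d=11669/5196
  seg 1: a=-5 b=-14311/2598 c=11669/1732 d=-14201/10392
  seg 2: a=0 b=6550/1299 c=-633/433 d=-754/1299
  seg 3: a=3 b=490/1299 c=-1387/433 d=3935/5196
  seg 4: a=-3 b=-4349/1299 c=1161/866 d=-129/866
S(15/2) = -38161/6928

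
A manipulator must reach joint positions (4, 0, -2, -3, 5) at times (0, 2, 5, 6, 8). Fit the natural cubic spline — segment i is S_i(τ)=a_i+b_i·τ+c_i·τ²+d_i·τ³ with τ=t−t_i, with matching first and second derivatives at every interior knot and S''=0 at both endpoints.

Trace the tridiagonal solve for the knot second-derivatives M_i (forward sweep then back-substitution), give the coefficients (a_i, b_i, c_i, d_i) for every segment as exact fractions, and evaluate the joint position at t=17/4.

Δ: Δ0=-2, Δ1=-2/3, Δ2=-1, Δ3=4
row 1: diag=10, rhs=8; c'=3/10, d'=4/5
row 2: denom=8−3·3/10=71/10; d'=(-2−3·4/5)/(71/10)=-44/71
row 3: denom=6−1·10/71=416/71; d'=(30−1·-44/71)/(416/71)=1087/208
back: M3=1087/208
back: M2=-44/71−10/71·1087/208=-141/104
back: M1=4/5−3/10·-141/104=251/208
M: M0=0, M1=251/208, M2=-141/104, M3=1087/208, M4=0
seg 0: a=4, c=M0/2=0, d=(M1−M0)/(6·2)=251/2496, b=Δ0−h0·(2M0+M1)/6=-1499/624
seg 1: a=0, c=M1/2=251/416, d=(M2−M1)/(6·3)=-41/288, b=Δ1−h1·(2M1+M2)/6=-373/312
seg 2: a=-2, c=M2/2=-141/208, d=(M3−M2)/(6·1)=1369/1248, b=Δ2−h2·(2M2+M3)/6=-1771/1248
seg 3: a=-3, c=M3/2=1087/416, d=(M4−M3)/(6·2)=-1087/2496, b=Δ3−h3·(2M3+M4)/6=161/312
t_q=17/4 → seg 1, τ=9/4; S=0+-373/312·τ+251/416·τ²+-41/288·τ³=-33465/26624

  seg 0: a=4 b=-1499/624 c=0 d=251/2496
  seg 1: a=0 b=-373/312 c=251/416 d=-41/288
  seg 2: a=-2 b=-1771/1248 c=-141/208 d=1369/1248
  seg 3: a=-3 b=161/312 c=1087/416 d=-1087/2496
S(17/4) = -33465/26624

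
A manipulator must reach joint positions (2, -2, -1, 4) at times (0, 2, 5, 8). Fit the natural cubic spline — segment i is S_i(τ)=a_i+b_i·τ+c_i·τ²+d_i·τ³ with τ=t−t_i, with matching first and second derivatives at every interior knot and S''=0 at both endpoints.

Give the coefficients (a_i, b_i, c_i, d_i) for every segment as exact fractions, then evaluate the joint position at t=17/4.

Δ: Δ0=-2, Δ1=1/3, Δ2=5/3
row 1: diag=10, rhs=14; c'=3/10, d'=7/5
row 2: denom=12−3·3/10=111/10; d'=(8−3·7/5)/(111/10)=38/111
back: M2=38/111
back: M1=7/5−3/10·38/111=48/37
M: M0=0, M1=48/37, M2=38/111, M3=0
seg 0: a=2, c=M0/2=0, d=(M1−M0)/(6·2)=4/37, b=Δ0−h0·(2M0+M1)/6=-90/37
seg 1: a=-2, c=M1/2=24/37, d=(M2−M1)/(6·3)=-53/999, b=Δ1−h1·(2M1+M2)/6=-42/37
seg 2: a=-1, c=M2/2=19/111, d=(M3−M2)/(6·3)=-19/999, b=Δ2−h2·(2M2+M3)/6=49/37
t_q=17/4 → seg 1, τ=9/4; S=-2+-42/37·τ+24/37·τ²+-53/999·τ³=-4439/2368

  seg 0: a=2 b=-90/37 c=0 d=4/37
  seg 1: a=-2 b=-42/37 c=24/37 d=-53/999
  seg 2: a=-1 b=49/37 c=19/111 d=-19/999
S(17/4) = -4439/2368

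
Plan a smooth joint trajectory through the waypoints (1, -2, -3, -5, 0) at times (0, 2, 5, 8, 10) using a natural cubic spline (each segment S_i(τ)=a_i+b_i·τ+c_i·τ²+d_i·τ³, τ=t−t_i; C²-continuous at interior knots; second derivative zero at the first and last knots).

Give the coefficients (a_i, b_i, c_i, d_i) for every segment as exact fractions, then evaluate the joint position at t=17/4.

Δ: Δ0=-3/2, Δ1=-1/3, Δ2=-2/3, Δ3=5/2
row 1: diag=10, rhs=7; c'=3/10, d'=7/10
row 2: denom=12−3·3/10=111/10; d'=(-2−3·7/10)/(111/10)=-41/111
row 3: denom=10−3·10/37=340/37; d'=(19−3·-41/111)/(340/37)=186/85
back: M3=186/85
back: M2=-41/111−10/37·186/85=-49/51
back: M1=7/10−3/10·-49/51=84/85
M: M0=0, M1=84/85, M2=-49/51, M3=186/85, M4=0
seg 0: a=1, c=M0/2=0, d=(M1−M0)/(6·2)=7/85, b=Δ0−h0·(2M0+M1)/6=-311/170
seg 1: a=-2, c=M1/2=42/85, d=(M2−M1)/(6·3)=-497/4590, b=Δ1−h1·(2M1+M2)/6=-143/170
seg 2: a=-3, c=M2/2=-49/102, d=(M3−M2)/(6·3)=803/4590, b=Δ2−h2·(2M2+M3)/6=-4/5
seg 3: a=-5, c=M3/2=93/85, d=(M4−M3)/(6·2)=-31/170, b=Δ3−h3·(2M3+M4)/6=177/170
t_q=17/4 → seg 1, τ=9/4; S=-2+-143/170·τ+42/85·τ²+-497/4590·τ³=-5711/2176

  seg 0: a=1 b=-311/170 c=0 d=7/85
  seg 1: a=-2 b=-143/170 c=42/85 d=-497/4590
  seg 2: a=-3 b=-4/5 c=-49/102 d=803/4590
  seg 3: a=-5 b=177/170 c=93/85 d=-31/170
S(17/4) = -5711/2176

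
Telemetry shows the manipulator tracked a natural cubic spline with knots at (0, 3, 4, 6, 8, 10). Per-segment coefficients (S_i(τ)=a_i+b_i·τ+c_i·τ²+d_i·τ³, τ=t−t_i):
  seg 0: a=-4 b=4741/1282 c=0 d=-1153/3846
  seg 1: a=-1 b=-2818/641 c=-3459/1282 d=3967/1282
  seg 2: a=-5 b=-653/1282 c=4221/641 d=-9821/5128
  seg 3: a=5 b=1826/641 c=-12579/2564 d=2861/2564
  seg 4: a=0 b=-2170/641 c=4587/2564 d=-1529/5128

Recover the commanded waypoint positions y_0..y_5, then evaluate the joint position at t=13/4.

y_0 = S_0(0) = a_0 = -4
y_1 = S_1(0) = a_1 = -1
y_2 = S_2(0) = a_2 = -5
y_3 = S_3(0) = a_3 = 5
y_4 = S_4(0) = a_4 = 0
y_5 = S_4(2) = -2
t_q=13/4 is in segment 1 (τ=1/4); S_1(τ)=-182093/82048

y_0=-4 y_1=-1 y_2=-5 y_3=5 y_4=0 y_5=-2
S(13/4) = -182093/82048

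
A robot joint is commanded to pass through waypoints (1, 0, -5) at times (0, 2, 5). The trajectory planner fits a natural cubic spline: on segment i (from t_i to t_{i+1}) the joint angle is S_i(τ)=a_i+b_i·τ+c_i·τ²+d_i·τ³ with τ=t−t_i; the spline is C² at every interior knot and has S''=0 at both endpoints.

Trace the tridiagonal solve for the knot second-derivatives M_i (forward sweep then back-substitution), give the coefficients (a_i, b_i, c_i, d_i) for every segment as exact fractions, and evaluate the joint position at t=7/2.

  seg 0: a=1 b=-4/15 c=0 d=-7/120
  seg 1: a=0 b=-29/30 c=-7/20 d=7/180
S(7/2) = -337/160

Δ: Δ0=-1/2, Δ1=-5/3
row 1: diag=10, rhs=-7; c'=3/10, d'=-7/10
back: M1=-7/10
M: M0=0, M1=-7/10, M2=0
seg 0: a=1, c=M0/2=0, d=(M1−M0)/(6·2)=-7/120, b=Δ0−h0·(2M0+M1)/6=-4/15
seg 1: a=0, c=M1/2=-7/20, d=(M2−M1)/(6·3)=7/180, b=Δ1−h1·(2M1+M2)/6=-29/30
t_q=7/2 → seg 1, τ=3/2; S=0+-29/30·τ+-7/20·τ²+7/180·τ³=-337/160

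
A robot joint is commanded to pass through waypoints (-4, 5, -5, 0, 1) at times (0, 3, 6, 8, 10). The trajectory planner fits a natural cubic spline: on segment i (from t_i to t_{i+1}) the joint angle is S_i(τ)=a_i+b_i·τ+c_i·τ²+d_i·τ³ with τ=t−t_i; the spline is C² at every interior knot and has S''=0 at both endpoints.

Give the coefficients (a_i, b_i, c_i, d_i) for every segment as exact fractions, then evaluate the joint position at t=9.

Δ: Δ0=3, Δ1=-10/3, Δ2=5/2, Δ3=1/2
row 1: diag=12, rhs=-38; c'=1/4, d'=-19/6
row 2: denom=10−3·1/4=37/4; d'=(35−3·-19/6)/(37/4)=178/37
row 3: denom=8−2·8/37=280/37; d'=(-12−2·178/37)/(280/37)=-20/7
back: M3=-20/7
back: M2=178/37−8/37·-20/7=38/7
back: M1=-19/6−1/4·38/7=-95/21
M: M0=0, M1=-95/21, M2=38/7, M3=-20/7, M4=0
seg 0: a=-4, c=M0/2=0, d=(M1−M0)/(6·3)=-95/378, b=Δ0−h0·(2M0+M1)/6=221/42
seg 1: a=5, c=M1/2=-95/42, d=(M2−M1)/(6·3)=209/378, b=Δ1−h1·(2M1+M2)/6=-32/21
seg 2: a=-5, c=M2/2=19/7, d=(M3−M2)/(6·2)=-29/42, b=Δ2−h2·(2M2+M3)/6=-1/6
seg 3: a=0, c=M3/2=-10/7, d=(M4−M3)/(6·2)=5/21, b=Δ3−h3·(2M3+M4)/6=101/42
t_q=9 → seg 3, τ=1; S=0+101/42·τ+-10/7·τ²+5/21·τ³=17/14

  seg 0: a=-4 b=221/42 c=0 d=-95/378
  seg 1: a=5 b=-32/21 c=-95/42 d=209/378
  seg 2: a=-5 b=-1/6 c=19/7 d=-29/42
  seg 3: a=0 b=101/42 c=-10/7 d=5/21
S(9) = 17/14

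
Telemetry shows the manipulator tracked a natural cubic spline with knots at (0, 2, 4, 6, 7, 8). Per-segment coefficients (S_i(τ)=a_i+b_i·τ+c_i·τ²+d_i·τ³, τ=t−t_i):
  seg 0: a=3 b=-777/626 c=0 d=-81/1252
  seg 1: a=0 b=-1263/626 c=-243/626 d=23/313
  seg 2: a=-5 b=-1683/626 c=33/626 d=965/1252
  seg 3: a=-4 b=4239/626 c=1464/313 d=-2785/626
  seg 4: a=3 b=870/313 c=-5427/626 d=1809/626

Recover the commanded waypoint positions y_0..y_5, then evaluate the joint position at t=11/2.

y_0 = S_0(0) = a_0 = 3
y_1 = S_1(0) = a_1 = 0
y_2 = S_2(0) = a_2 = -5
y_3 = S_3(0) = a_3 = -4
y_4 = S_4(0) = a_4 = 3
y_5 = S_4(1) = 0
t_q=11/2 is in segment 2 (τ=3/2); S_2(τ)=-63229/10016

y_0=3 y_1=0 y_2=-5 y_3=-4 y_4=3 y_5=0
S(11/2) = -63229/10016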